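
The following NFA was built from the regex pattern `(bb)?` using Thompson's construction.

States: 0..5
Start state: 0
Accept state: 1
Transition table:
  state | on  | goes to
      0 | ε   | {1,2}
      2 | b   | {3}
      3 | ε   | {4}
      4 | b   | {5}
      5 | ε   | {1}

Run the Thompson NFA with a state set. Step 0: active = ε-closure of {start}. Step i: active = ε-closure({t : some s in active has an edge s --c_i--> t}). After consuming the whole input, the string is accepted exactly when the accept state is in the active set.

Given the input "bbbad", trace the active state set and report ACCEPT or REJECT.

Answer: REJECT

Steps:
S₀ = ε-closure({0}) = {0,1,2}
'b' @ 1: {3,4}
'b' @ 2: {1,5}  (accept∈set)
'b' @ 3: {}  — no active states
rest 'ad' ignored (set empty)
end set {} — state 1 not in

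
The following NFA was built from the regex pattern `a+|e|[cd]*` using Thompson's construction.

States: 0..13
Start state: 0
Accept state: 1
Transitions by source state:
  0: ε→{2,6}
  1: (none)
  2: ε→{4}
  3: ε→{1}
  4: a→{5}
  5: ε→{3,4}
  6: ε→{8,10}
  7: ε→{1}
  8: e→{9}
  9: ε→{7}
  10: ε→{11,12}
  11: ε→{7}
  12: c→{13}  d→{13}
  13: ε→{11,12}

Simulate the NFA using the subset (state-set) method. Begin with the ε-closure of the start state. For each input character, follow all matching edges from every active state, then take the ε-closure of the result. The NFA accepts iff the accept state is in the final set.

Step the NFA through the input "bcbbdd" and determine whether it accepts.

S₀ = ε-closure({0}) = {0,1,2,4,6,7,8,10,11,12}
'b' @ 1: {}  — no active states
rest 'cbbdd' ignored (set empty)
after full input: {}  (accept=1 not in)

Answer: REJECT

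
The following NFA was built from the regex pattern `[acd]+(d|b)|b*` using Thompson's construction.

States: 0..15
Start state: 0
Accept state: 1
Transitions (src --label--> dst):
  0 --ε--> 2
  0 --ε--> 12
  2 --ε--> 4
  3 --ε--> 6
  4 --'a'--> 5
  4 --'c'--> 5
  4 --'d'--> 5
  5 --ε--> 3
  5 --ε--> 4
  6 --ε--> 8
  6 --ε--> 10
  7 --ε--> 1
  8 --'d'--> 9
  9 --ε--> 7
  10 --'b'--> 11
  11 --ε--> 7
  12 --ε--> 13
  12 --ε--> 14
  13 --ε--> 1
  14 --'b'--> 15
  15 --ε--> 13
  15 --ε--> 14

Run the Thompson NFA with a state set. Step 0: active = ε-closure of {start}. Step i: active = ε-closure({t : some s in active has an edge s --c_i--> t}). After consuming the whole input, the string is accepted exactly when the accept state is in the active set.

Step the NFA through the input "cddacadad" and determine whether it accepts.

Answer: ACCEPT

Derivation:
S₀ = ε-closure({0}) = {0,1,2,4,12,13,14}
'c' @ 1: {3,4,5,6,8,10}
'd' @ 2: {1,3,4,5,6,7,8,9,10}  [accepting]
'd' @ 3: {1,3,4,5,6,7,8,9,10}  [accepting]
'a' @ 4: {3,4,5,6,8,10}
'c' @ 5: {3,4,5,6,8,10}
'a' @ 6: {3,4,5,6,8,10}
'd' @ 7: {1,3,4,5,6,7,8,9,10}  [accepting]
'a' @ 8: {3,4,5,6,8,10}
'd' @ 9: {1,3,4,5,6,7,8,9,10}  [accepting]
end set {1,3,4,5,6,7,8,9,10} — state 1 in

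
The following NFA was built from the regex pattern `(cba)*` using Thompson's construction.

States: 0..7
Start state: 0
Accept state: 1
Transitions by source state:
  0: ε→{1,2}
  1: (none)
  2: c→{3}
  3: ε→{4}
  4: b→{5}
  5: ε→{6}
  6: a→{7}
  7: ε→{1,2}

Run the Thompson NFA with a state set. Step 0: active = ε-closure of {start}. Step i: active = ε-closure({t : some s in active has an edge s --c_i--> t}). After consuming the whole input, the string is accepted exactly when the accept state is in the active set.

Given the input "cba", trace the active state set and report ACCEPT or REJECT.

Answer: ACCEPT

Steps:
initial (ε-close {0}): {0,1,2}
'c' @ 1: {3,4}
'b' @ 2: {5,6}
'a' @ 3: {1,2,7}  [accepting]
after full input: {1,2,7}  (accept=1 in)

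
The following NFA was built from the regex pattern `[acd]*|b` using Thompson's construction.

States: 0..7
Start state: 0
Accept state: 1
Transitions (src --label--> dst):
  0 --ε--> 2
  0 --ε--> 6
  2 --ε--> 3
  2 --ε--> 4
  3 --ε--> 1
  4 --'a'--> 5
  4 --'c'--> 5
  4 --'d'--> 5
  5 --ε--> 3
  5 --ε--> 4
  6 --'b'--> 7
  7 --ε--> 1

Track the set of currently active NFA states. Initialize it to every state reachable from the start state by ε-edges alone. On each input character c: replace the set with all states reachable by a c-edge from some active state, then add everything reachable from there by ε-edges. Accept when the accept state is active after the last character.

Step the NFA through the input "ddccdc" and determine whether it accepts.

Answer: ACCEPT

Trace:
initial (ε-close {0}): {0,1,2,3,4,6}
'd' @ 1: {1,3,4,5}  [accepting]
'd' @ 2: {1,3,4,5}  [accepting]
'c' @ 3: {1,3,4,5}  [accepting]
'c' @ 4: {1,3,4,5}  [accepting]
'd' @ 5: {1,3,4,5}  [accepting]
'c' @ 6: {1,3,4,5}  [accepting]
end set {1,3,4,5} — state 1 in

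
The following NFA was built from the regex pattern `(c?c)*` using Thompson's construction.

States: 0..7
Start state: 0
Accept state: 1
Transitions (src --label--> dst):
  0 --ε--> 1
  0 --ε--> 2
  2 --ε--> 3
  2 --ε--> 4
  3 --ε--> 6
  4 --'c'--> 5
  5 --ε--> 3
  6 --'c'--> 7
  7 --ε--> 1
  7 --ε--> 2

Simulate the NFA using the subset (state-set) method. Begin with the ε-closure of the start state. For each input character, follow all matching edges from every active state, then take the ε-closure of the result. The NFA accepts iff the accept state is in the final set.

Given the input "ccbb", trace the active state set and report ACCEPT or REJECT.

Answer: REJECT

Steps:
initial (ε-close {0}): {0,1,2,3,4,6}
'c' @ 1: {1,2,3,4,5,6,7}  ✓accept
'c' @ 2: {1,2,3,4,5,6,7}  ✓accept
'b' @ 3: {}  — no active states
rest 'b' ignored (set empty)
final: {}; accept 1 not in set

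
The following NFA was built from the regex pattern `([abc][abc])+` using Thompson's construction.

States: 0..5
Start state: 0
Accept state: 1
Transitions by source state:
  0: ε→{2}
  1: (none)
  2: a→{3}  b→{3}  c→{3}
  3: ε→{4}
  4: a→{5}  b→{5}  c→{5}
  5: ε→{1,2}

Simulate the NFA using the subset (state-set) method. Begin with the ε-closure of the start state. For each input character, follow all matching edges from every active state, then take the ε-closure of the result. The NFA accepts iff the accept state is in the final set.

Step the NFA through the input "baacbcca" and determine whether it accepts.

initial (ε-close {0}): {0,2}
'b' @ 1: {3,4}
'a' @ 2: {1,2,5}  (accept∈set)
'a' @ 3: {3,4}
'c' @ 4: {1,2,5}  (accept∈set)
'b' @ 5: {3,4}
'c' @ 6: {1,2,5}  (accept∈set)
'c' @ 7: {3,4}
'a' @ 8: {1,2,5}  (accept∈set)
after full input: {1,2,5}  (accept=1 in)

Answer: ACCEPT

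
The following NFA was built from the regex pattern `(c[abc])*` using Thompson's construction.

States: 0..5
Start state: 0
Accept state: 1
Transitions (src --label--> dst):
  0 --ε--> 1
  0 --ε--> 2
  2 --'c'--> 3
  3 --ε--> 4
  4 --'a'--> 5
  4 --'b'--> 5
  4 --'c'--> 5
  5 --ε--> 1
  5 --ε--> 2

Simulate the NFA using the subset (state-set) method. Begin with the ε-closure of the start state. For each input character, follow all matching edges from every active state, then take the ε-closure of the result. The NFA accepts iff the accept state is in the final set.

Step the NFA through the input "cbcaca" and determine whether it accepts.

initial (ε-close {0}): {0,1,2}
'c' @ 1: {3,4}
'b' @ 2: {1,2,5}  (accept∈set)
'c' @ 3: {3,4}
'a' @ 4: {1,2,5}  (accept∈set)
'c' @ 5: {3,4}
'a' @ 6: {1,2,5}  (accept∈set)
final: {1,2,5}; accept 1 in set

Answer: ACCEPT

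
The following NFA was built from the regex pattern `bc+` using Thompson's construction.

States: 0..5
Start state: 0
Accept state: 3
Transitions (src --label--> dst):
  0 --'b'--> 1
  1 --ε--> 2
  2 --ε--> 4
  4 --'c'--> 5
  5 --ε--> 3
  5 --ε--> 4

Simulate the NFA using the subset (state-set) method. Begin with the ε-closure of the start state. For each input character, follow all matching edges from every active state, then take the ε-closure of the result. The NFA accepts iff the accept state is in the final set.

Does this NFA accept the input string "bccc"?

initial (ε-close {0}): {0}
'b' @ 1: {1,2,4}
'c' @ 2: {3,4,5}  (accept∈set)
'c' @ 3: {3,4,5}  (accept∈set)
'c' @ 4: {3,4,5}  (accept∈set)
after full input: {3,4,5}  (accept=3 in)

Answer: ACCEPT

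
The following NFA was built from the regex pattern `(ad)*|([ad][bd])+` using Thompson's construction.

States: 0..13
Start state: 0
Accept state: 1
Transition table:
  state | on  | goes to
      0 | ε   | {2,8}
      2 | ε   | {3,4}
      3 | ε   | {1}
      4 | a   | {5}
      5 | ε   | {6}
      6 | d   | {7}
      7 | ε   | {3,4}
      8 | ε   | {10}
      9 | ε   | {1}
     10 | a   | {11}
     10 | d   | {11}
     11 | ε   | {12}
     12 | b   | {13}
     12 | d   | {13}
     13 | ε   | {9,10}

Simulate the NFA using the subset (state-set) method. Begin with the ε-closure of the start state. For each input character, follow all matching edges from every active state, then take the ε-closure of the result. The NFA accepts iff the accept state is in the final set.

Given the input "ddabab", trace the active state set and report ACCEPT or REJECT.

start: ε-closure({0}) = {0,1,2,3,4,8,10}
'd' @ 1: {11,12}
'd' @ 2: {1,9,10,13}  ✓accept
'a' @ 3: {11,12}
'b' @ 4: {1,9,10,13}  ✓accept
'a' @ 5: {11,12}
'b' @ 6: {1,9,10,13}  ✓accept
after full input: {1,9,10,13}  (accept=1 in)

Answer: ACCEPT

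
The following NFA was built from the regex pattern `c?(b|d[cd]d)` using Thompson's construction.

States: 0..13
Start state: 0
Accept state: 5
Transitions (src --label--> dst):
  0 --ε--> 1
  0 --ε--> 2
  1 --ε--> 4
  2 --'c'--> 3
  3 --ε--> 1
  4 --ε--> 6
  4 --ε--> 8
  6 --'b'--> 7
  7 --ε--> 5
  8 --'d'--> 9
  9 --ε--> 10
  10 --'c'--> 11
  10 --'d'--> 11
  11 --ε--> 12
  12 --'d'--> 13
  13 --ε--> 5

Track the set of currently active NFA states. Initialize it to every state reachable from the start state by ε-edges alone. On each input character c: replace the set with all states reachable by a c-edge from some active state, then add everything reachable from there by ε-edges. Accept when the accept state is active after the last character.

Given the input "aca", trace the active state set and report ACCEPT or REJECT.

Answer: REJECT

Trace:
initial (ε-close {0}): {0,1,2,4,6,8}
'a' @ 1: {}  — no active states
rest 'ca' ignored (set empty)
final: {}; accept 5 not in set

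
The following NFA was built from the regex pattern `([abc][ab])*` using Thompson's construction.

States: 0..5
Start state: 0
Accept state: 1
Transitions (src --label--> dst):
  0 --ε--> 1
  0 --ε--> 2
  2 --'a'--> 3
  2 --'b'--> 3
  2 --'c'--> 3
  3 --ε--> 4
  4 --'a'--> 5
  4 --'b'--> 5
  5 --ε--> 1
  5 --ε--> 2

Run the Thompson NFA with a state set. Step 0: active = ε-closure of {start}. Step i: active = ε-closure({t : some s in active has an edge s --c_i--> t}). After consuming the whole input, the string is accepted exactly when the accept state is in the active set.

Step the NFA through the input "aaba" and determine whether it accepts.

S₀ = ε-closure({0}) = {0,1,2}
'a' @ 1: {3,4}
'a' @ 2: {1,2,5}  ✓accept
'b' @ 3: {3,4}
'a' @ 4: {1,2,5}  ✓accept
after full input: {1,2,5}  (accept=1 in)

Answer: ACCEPT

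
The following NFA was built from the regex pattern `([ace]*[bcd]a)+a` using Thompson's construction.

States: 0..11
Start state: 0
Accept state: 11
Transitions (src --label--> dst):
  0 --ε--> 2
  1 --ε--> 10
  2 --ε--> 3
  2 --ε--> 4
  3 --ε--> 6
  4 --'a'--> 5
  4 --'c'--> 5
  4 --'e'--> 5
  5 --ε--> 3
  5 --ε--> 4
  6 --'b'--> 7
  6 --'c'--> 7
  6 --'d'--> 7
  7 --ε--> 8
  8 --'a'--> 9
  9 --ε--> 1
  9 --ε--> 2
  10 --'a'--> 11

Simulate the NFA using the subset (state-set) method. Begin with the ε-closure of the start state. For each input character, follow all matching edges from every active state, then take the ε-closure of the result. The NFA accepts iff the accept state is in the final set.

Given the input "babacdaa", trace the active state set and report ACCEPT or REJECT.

start: ε-closure({0}) = {0,2,3,4,6}
'b' @ 1: {7,8}
'a' @ 2: {1,2,3,4,6,9,10}
'b' @ 3: {7,8}
'a' @ 4: {1,2,3,4,6,9,10}
'c' @ 5: {3,4,5,6,7,8}
'd' @ 6: {7,8}
'a' @ 7: {1,2,3,4,6,9,10}
'a' @ 8: {3,4,5,6,11}  [accepting]
after full input: {3,4,5,6,11}  (accept=11 in)

Answer: ACCEPT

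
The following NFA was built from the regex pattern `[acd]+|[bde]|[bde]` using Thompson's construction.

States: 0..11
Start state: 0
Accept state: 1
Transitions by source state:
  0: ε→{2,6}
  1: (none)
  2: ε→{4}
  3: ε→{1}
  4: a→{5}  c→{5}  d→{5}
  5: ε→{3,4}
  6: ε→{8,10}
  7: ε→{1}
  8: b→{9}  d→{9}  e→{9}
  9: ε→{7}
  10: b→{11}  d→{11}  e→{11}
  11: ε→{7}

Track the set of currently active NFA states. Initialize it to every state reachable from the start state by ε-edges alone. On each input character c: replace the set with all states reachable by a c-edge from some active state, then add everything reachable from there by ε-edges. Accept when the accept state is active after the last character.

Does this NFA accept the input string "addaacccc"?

Answer: ACCEPT

Derivation:
S₀ = ε-closure({0}) = {0,2,4,6,8,10}
'a' @ 1: {1,3,4,5}  [accepting]
'd' @ 2: {1,3,4,5}  [accepting]
'd' @ 3: {1,3,4,5}  [accepting]
'a' @ 4: {1,3,4,5}  [accepting]
'a' @ 5: {1,3,4,5}  [accepting]
'c' @ 6: {1,3,4,5}  [accepting]
'c' @ 7: {1,3,4,5}  [accepting]
'c' @ 8: {1,3,4,5}  [accepting]
'c' @ 9: {1,3,4,5}  [accepting]
end set {1,3,4,5} — state 1 in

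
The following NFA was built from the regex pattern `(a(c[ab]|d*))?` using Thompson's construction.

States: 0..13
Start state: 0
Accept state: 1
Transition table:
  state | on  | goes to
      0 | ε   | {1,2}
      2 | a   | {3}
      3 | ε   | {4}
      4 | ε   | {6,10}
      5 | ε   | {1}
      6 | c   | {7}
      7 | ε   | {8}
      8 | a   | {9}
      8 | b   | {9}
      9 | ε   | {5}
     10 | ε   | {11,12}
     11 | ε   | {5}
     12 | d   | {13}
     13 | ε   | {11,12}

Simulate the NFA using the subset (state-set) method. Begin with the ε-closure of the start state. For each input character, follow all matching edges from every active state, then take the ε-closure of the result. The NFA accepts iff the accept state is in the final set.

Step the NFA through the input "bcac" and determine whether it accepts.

Answer: REJECT

Trace:
S₀ = ε-closure({0}) = {0,1,2}
'b' @ 1: {}  — state set empty
rest 'cac' ignored (set empty)
end set {} — state 1 not in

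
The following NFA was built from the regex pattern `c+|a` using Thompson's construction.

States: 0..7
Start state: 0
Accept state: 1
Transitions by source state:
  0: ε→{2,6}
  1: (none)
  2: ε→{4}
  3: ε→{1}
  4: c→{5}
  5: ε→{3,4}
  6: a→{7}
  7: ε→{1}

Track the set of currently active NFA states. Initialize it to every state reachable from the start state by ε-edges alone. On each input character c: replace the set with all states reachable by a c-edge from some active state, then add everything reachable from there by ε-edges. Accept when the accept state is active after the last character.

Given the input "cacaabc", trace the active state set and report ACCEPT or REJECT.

initial (ε-close {0}): {0,2,4,6}
'c' @ 1: {1,3,4,5}  [accepting]
'a' @ 2: {}  — dead — no transitions
rest 'caabc' ignored (set empty)
after full input: {}  (accept=1 not in)

Answer: REJECT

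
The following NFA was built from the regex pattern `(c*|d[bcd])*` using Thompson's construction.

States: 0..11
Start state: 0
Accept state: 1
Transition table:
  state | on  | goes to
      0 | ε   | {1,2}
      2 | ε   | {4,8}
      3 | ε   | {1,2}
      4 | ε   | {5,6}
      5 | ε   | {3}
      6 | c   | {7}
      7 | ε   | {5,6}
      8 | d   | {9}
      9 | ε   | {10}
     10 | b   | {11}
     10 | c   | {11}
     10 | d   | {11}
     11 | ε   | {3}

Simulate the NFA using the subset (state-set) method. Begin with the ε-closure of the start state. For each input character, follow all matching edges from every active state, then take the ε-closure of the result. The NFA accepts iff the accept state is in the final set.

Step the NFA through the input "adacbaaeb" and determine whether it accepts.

S₀ = ε-closure({0}) = {0,1,2,3,4,5,6,8}
'a' @ 1: {}  — state set empty
rest 'dacbaaeb' ignored (set empty)
end set {} — state 1 not in

Answer: REJECT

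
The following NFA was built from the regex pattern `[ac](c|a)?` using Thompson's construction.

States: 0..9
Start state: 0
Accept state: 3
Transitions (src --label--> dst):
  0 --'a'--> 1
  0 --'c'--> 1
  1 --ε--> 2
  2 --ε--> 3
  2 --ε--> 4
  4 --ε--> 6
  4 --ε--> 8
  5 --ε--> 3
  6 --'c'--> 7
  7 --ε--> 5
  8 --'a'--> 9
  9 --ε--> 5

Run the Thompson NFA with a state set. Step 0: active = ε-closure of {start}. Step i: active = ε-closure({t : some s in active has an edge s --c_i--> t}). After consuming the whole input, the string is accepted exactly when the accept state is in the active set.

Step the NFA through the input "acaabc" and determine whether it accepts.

Answer: REJECT

Steps:
start: ε-closure({0}) = {0}
'a' @ 1: {1,2,3,4,6,8}  (accept∈set)
'c' @ 2: {3,5,7}  (accept∈set)
'a' @ 3: {}  — state set empty
rest 'abc' ignored (set empty)
after full input: {}  (accept=3 not in)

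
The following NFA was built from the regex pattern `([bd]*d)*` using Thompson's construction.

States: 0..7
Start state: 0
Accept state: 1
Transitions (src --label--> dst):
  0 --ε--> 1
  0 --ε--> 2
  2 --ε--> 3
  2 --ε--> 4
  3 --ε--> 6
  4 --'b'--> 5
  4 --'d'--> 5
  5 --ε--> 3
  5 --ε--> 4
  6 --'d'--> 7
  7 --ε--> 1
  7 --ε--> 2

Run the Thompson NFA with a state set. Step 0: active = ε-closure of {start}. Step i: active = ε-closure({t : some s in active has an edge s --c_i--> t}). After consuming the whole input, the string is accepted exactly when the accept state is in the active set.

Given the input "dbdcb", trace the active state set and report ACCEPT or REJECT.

Answer: REJECT

Derivation:
S₀ = ε-closure({0}) = {0,1,2,3,4,6}
'd' @ 1: {1,2,3,4,5,6,7}  [accepting]
'b' @ 2: {3,4,5,6}
'd' @ 3: {1,2,3,4,5,6,7}  [accepting]
'c' @ 4: {}  — dead — no transitions
rest 'b' ignored (set empty)
final: {}; accept 1 not in set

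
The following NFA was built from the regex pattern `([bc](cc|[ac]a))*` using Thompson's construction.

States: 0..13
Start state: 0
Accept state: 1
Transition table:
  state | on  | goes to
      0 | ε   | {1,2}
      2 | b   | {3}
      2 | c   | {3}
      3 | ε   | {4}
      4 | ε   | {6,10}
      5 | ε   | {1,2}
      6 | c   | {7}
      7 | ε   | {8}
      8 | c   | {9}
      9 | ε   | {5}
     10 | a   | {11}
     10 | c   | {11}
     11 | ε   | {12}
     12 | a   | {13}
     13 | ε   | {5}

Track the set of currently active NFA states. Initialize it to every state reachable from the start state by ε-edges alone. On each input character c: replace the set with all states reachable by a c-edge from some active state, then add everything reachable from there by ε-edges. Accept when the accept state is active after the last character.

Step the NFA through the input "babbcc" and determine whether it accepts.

Answer: REJECT

Steps:
S₀ = ε-closure({0}) = {0,1,2}
'b' @ 1: {3,4,6,10}
'a' @ 2: {11,12}
'b' @ 3: {}  — dead — no transitions
rest 'bcc' ignored (set empty)
after full input: {}  (accept=1 not in)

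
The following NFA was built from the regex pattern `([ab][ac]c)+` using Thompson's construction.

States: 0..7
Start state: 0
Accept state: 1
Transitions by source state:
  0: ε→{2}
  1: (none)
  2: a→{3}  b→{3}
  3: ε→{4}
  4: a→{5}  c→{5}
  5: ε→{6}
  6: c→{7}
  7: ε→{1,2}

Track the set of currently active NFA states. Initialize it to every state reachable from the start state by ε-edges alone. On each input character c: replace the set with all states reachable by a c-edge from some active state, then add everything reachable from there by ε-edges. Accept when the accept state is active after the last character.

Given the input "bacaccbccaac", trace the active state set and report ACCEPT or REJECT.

Answer: ACCEPT

Derivation:
S₀ = ε-closure({0}) = {0,2}
'b' @ 1: {3,4}
'a' @ 2: {5,6}
'c' @ 3: {1,2,7}  ✓accept
'a' @ 4: {3,4}
'c' @ 5: {5,6}
'c' @ 6: {1,2,7}  ✓accept
'b' @ 7: {3,4}
'c' @ 8: {5,6}
'c' @ 9: {1,2,7}  ✓accept
'a' @ 10: {3,4}
'a' @ 11: {5,6}
'c' @ 12: {1,2,7}  ✓accept
end set {1,2,7} — state 1 in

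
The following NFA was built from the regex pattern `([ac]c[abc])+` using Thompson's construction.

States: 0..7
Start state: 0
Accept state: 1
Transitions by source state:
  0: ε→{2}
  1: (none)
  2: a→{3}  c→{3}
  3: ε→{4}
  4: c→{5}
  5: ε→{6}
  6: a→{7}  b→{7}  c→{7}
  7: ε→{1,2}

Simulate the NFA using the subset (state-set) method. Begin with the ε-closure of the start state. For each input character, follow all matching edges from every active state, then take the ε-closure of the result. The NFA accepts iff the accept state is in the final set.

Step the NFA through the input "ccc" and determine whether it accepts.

Answer: ACCEPT

Derivation:
S₀ = ε-closure({0}) = {0,2}
'c' @ 1: {3,4}
'c' @ 2: {5,6}
'c' @ 3: {1,2,7}  ✓accept
final: {1,2,7}; accept 1 in set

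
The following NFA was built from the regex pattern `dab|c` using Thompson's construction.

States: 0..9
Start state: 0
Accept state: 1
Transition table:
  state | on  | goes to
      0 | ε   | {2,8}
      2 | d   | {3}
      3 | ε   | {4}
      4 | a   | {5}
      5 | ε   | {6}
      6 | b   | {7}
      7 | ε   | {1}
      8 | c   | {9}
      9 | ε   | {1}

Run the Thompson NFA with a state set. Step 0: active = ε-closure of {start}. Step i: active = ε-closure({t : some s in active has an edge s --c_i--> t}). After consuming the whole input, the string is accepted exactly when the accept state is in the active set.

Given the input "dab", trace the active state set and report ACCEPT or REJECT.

Answer: ACCEPT

Trace:
start: ε-closure({0}) = {0,2,8}
'd' @ 1: {3,4}
'a' @ 2: {5,6}
'b' @ 3: {1,7}  (accept∈set)
after full input: {1,7}  (accept=1 in)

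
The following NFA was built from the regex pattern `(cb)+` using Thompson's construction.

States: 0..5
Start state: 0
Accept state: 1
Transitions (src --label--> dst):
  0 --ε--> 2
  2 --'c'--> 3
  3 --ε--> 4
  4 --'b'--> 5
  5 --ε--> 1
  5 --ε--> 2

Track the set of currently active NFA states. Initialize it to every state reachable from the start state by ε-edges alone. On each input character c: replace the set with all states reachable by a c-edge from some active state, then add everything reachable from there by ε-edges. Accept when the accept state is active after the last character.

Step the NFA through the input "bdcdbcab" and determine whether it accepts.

initial (ε-close {0}): {0,2}
'b' @ 1: {}  — no active states
rest 'dcdbcab' ignored (set empty)
final: {}; accept 1 not in set

Answer: REJECT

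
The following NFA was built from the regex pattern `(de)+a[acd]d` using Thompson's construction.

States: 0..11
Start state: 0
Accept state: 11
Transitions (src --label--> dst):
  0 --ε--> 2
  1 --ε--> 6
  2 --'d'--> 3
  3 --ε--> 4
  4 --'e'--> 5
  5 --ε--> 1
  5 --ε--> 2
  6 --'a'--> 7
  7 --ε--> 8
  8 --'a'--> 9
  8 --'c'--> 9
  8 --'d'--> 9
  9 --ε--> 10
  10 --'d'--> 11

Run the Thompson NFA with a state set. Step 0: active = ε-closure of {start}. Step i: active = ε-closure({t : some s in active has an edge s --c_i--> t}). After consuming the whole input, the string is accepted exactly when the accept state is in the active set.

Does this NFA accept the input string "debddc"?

Answer: REJECT

Trace:
start: ε-closure({0}) = {0,2}
'd' @ 1: {3,4}
'e' @ 2: {1,2,5,6}
'b' @ 3: {}  — dead — no transitions
rest 'ddc' ignored (set empty)
after full input: {}  (accept=11 not in)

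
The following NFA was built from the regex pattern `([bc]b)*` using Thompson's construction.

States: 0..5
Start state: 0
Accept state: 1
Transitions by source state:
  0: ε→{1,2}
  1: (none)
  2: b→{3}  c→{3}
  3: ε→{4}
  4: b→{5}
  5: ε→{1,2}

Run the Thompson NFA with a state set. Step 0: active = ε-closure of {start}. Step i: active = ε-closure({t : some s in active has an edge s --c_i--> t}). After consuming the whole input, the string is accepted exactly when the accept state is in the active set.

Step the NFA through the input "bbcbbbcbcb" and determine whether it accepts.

Answer: ACCEPT

Steps:
S₀ = ε-closure({0}) = {0,1,2}
'b' @ 1: {3,4}
'b' @ 2: {1,2,5}  [accepting]
'c' @ 3: {3,4}
'b' @ 4: {1,2,5}  [accepting]
'b' @ 5: {3,4}
'b' @ 6: {1,2,5}  [accepting]
'c' @ 7: {3,4}
'b' @ 8: {1,2,5}  [accepting]
'c' @ 9: {3,4}
'b' @ 10: {1,2,5}  [accepting]
end set {1,2,5} — state 1 in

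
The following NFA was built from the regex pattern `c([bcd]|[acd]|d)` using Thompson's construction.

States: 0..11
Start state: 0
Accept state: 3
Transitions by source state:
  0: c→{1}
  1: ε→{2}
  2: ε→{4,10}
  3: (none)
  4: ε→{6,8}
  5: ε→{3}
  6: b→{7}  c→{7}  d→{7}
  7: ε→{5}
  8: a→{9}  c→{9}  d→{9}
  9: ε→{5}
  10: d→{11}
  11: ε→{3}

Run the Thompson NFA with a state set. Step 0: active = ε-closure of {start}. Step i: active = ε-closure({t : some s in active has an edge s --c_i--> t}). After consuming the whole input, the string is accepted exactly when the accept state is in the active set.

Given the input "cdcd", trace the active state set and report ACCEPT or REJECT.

Answer: REJECT

Derivation:
S₀ = ε-closure({0}) = {0}
'c' @ 1: {1,2,4,6,8,10}
'd' @ 2: {3,5,7,9,11}  [accepting]
'c' @ 3: {}  — state set empty
rest 'd' ignored (set empty)
final: {}; accept 3 not in set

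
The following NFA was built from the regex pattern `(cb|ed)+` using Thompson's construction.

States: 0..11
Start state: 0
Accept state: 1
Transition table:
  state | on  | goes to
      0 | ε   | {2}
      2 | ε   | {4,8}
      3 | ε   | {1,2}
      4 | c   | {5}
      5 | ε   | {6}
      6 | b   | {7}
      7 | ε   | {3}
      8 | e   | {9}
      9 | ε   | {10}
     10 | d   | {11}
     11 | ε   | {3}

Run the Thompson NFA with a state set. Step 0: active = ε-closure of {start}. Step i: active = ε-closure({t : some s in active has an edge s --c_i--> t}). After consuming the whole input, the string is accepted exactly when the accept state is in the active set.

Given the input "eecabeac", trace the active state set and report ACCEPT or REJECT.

start: ε-closure({0}) = {0,2,4,8}
'e' @ 1: {9,10}
'e' @ 2: {}  — state set empty
rest 'cabeac' ignored (set empty)
end set {} — state 1 not in

Answer: REJECT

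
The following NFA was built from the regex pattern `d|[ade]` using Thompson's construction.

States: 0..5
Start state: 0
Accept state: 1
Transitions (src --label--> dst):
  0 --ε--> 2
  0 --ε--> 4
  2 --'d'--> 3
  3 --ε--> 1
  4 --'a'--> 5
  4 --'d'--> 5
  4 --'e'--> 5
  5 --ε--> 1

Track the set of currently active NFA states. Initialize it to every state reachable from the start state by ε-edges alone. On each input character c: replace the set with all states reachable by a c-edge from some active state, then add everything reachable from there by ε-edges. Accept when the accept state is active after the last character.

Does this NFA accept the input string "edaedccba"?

start: ε-closure({0}) = {0,2,4}
'e' @ 1: {1,5}  (accept∈set)
'd' @ 2: {}  — state set empty
rest 'aedccba' ignored (set empty)
final: {}; accept 1 not in set

Answer: REJECT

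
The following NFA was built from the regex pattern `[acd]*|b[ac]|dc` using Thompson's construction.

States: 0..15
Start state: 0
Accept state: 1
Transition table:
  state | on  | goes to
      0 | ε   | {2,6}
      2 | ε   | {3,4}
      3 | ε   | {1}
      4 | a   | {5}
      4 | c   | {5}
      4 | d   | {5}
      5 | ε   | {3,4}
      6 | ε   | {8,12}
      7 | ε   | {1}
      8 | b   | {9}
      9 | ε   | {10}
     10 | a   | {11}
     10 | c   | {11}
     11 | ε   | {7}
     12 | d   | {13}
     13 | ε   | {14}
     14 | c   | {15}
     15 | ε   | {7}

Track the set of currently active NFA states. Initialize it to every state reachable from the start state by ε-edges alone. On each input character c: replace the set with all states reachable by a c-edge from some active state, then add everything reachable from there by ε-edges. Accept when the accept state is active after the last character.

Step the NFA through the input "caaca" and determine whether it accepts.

Answer: ACCEPT

Derivation:
start: ε-closure({0}) = {0,1,2,3,4,6,8,12}
'c' @ 1: {1,3,4,5}  [accepting]
'a' @ 2: {1,3,4,5}  [accepting]
'a' @ 3: {1,3,4,5}  [accepting]
'c' @ 4: {1,3,4,5}  [accepting]
'a' @ 5: {1,3,4,5}  [accepting]
end set {1,3,4,5} — state 1 in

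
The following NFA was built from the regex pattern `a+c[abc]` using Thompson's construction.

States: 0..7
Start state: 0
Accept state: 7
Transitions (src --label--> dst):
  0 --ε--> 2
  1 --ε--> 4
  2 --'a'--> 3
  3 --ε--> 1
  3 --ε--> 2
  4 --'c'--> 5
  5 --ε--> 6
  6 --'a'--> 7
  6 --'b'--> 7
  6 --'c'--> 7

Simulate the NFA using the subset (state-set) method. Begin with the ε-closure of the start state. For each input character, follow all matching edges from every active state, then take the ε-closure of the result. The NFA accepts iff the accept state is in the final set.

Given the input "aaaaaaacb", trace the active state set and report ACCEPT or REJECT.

S₀ = ε-closure({0}) = {0,2}
'a' @ 1: {1,2,3,4}
'a' @ 2: {1,2,3,4}
'a' @ 3: {1,2,3,4}
'a' @ 4: {1,2,3,4}
'a' @ 5: {1,2,3,4}
'a' @ 6: {1,2,3,4}
'a' @ 7: {1,2,3,4}
'c' @ 8: {5,6}
'b' @ 9: {7}  ✓accept
final: {7}; accept 7 in set

Answer: ACCEPT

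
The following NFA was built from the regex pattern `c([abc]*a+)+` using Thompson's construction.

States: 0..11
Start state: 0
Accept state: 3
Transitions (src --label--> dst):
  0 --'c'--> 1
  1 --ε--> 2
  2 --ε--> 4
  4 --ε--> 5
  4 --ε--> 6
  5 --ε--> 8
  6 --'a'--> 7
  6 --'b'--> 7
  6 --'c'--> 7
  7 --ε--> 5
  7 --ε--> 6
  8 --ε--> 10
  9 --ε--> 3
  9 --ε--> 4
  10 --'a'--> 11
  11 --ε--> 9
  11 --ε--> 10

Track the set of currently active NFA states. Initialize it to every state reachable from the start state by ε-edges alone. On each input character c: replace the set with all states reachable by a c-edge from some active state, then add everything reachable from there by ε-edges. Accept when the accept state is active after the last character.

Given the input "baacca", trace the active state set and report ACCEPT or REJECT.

S₀ = ε-closure({0}) = {0}
'b' @ 1: {}  — dead — no transitions
rest 'aacca' ignored (set empty)
final: {}; accept 3 not in set

Answer: REJECT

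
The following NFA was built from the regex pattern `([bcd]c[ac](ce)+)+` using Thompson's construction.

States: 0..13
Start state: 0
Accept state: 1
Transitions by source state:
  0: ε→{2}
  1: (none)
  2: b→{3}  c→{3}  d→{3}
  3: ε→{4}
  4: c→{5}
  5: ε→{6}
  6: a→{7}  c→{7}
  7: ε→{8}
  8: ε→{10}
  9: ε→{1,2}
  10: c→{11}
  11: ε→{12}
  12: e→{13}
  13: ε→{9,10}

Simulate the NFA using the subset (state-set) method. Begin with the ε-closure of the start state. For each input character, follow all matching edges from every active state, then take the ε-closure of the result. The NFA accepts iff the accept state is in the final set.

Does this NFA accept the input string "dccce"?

initial (ε-close {0}): {0,2}
'd' @ 1: {3,4}
'c' @ 2: {5,6}
'c' @ 3: {7,8,10}
'c' @ 4: {11,12}
'e' @ 5: {1,2,9,10,13}  [accepting]
after full input: {1,2,9,10,13}  (accept=1 in)

Answer: ACCEPT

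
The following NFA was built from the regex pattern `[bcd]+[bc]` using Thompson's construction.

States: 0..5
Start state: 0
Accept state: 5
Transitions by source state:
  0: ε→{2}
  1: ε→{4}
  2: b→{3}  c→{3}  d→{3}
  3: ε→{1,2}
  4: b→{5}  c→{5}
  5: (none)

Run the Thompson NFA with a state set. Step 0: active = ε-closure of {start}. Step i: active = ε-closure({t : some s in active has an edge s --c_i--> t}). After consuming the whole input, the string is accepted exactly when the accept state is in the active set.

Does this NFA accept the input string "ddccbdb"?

S₀ = ε-closure({0}) = {0,2}
'd' @ 1: {1,2,3,4}
'd' @ 2: {1,2,3,4}
'c' @ 3: {1,2,3,4,5}  [accepting]
'c' @ 4: {1,2,3,4,5}  [accepting]
'b' @ 5: {1,2,3,4,5}  [accepting]
'd' @ 6: {1,2,3,4}
'b' @ 7: {1,2,3,4,5}  [accepting]
end set {1,2,3,4,5} — state 5 in

Answer: ACCEPT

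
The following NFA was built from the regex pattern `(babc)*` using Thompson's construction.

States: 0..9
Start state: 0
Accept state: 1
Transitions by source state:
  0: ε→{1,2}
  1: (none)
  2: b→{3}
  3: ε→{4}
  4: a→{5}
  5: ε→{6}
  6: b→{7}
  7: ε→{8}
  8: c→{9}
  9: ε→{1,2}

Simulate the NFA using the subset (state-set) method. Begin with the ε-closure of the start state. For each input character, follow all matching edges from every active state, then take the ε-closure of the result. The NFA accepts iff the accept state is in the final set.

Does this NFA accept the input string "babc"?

Answer: ACCEPT

Steps:
start: ε-closure({0}) = {0,1,2}
'b' @ 1: {3,4}
'a' @ 2: {5,6}
'b' @ 3: {7,8}
'c' @ 4: {1,2,9}  (accept∈set)
after full input: {1,2,9}  (accept=1 in)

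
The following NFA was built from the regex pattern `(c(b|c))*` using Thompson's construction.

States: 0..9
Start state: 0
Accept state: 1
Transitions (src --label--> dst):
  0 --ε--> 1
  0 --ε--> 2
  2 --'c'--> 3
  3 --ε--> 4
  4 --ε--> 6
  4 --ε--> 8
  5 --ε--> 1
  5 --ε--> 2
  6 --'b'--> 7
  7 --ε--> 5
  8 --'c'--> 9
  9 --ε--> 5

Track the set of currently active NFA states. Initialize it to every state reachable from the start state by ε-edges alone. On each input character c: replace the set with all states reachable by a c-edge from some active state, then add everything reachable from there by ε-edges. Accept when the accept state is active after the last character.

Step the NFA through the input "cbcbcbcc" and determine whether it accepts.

S₀ = ε-closure({0}) = {0,1,2}
'c' @ 1: {3,4,6,8}
'b' @ 2: {1,2,5,7}  ✓accept
'c' @ 3: {3,4,6,8}
'b' @ 4: {1,2,5,7}  ✓accept
'c' @ 5: {3,4,6,8}
'b' @ 6: {1,2,5,7}  ✓accept
'c' @ 7: {3,4,6,8}
'c' @ 8: {1,2,5,9}  ✓accept
final: {1,2,5,9}; accept 1 in set

Answer: ACCEPT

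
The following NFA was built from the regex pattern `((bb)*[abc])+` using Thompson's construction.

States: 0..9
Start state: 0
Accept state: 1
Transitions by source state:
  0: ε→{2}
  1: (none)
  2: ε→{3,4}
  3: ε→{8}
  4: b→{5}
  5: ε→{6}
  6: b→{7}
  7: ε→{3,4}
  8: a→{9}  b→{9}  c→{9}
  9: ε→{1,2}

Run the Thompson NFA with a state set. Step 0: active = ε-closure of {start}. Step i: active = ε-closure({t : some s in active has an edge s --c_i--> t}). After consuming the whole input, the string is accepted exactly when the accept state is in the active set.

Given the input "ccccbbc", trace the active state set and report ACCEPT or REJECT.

Answer: ACCEPT

Steps:
initial (ε-close {0}): {0,2,3,4,8}
'c' @ 1: {1,2,3,4,8,9}  (accept∈set)
'c' @ 2: {1,2,3,4,8,9}  (accept∈set)
'c' @ 3: {1,2,3,4,8,9}  (accept∈set)
'c' @ 4: {1,2,3,4,8,9}  (accept∈set)
'b' @ 5: {1,2,3,4,5,6,8,9}  (accept∈set)
'b' @ 6: {1,2,3,4,5,6,7,8,9}  (accept∈set)
'c' @ 7: {1,2,3,4,8,9}  (accept∈set)
final: {1,2,3,4,8,9}; accept 1 in set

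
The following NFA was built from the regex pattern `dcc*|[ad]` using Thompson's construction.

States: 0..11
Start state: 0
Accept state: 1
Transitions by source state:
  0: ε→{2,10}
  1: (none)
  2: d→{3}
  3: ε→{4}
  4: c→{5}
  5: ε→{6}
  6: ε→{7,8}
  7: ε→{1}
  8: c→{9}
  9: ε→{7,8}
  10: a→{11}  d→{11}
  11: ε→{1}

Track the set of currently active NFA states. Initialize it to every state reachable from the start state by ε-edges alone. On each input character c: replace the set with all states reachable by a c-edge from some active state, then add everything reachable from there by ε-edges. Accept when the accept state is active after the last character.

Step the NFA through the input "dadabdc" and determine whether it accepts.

start: ε-closure({0}) = {0,2,10}
'd' @ 1: {1,3,4,11}  (accept∈set)
'a' @ 2: {}  — state set empty
rest 'dabdc' ignored (set empty)
after full input: {}  (accept=1 not in)

Answer: REJECT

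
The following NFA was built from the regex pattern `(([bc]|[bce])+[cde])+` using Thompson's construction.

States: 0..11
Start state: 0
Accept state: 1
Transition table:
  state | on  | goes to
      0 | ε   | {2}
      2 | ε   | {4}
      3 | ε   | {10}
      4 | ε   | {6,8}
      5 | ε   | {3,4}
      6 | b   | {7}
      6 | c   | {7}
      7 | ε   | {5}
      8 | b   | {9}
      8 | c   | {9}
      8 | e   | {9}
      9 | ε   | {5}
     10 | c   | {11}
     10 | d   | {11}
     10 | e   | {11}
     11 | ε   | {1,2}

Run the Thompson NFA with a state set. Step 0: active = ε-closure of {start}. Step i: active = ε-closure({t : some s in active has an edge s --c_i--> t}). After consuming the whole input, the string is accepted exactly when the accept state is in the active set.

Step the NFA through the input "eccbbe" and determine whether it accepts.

S₀ = ε-closure({0}) = {0,2,4,6,8}
'e' @ 1: {3,4,5,6,8,9,10}
'c' @ 2: {1,2,3,4,5,6,7,8,9,10,11}  (accept∈set)
'c' @ 3: {1,2,3,4,5,6,7,8,9,10,11}  (accept∈set)
'b' @ 4: {3,4,5,6,7,8,9,10}
'b' @ 5: {3,4,5,6,7,8,9,10}
'e' @ 6: {1,2,3,4,5,6,8,9,10,11}  (accept∈set)
after full input: {1,2,3,4,5,6,8,9,10,11}  (accept=1 in)

Answer: ACCEPT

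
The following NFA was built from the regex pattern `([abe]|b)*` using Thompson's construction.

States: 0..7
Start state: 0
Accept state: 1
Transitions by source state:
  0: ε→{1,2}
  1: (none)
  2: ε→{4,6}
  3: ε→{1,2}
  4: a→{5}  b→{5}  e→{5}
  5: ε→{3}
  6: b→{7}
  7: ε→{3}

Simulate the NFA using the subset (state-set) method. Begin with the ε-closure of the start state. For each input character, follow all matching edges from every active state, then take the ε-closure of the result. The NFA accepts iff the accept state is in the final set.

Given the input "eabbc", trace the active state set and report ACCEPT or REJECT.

Answer: REJECT

Trace:
start: ε-closure({0}) = {0,1,2,4,6}
'e' @ 1: {1,2,3,4,5,6}  [accepting]
'a' @ 2: {1,2,3,4,5,6}  [accepting]
'b' @ 3: {1,2,3,4,5,6,7}  [accepting]
'b' @ 4: {1,2,3,4,5,6,7}  [accepting]
'c' @ 5: {}  — no active states
after full input: {}  (accept=1 not in)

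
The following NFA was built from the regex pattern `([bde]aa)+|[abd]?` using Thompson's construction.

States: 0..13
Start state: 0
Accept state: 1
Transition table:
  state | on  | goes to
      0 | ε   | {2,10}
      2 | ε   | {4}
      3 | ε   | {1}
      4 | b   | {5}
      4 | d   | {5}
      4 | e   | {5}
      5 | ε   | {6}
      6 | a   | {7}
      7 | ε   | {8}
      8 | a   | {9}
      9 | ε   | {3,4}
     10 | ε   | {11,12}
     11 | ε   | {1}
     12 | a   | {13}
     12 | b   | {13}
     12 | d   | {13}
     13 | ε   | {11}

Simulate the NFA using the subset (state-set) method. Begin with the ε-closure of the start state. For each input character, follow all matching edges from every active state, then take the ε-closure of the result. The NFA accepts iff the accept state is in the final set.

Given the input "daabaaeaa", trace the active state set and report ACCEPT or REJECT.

Answer: ACCEPT

Derivation:
S₀ = ε-closure({0}) = {0,1,2,4,10,11,12}
'd' @ 1: {1,5,6,11,13}  [accepting]
'a' @ 2: {7,8}
'a' @ 3: {1,3,4,9}  [accepting]
'b' @ 4: {5,6}
'a' @ 5: {7,8}
'a' @ 6: {1,3,4,9}  [accepting]
'e' @ 7: {5,6}
'a' @ 8: {7,8}
'a' @ 9: {1,3,4,9}  [accepting]
final: {1,3,4,9}; accept 1 in set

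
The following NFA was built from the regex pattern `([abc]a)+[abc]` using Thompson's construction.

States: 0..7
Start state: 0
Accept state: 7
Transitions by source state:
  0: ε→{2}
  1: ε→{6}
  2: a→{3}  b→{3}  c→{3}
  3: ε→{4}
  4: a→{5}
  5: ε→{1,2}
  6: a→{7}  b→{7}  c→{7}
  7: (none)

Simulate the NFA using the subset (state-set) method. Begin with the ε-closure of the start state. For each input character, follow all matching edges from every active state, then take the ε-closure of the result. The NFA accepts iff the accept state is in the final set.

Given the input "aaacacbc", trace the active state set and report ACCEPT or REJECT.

Answer: REJECT

Derivation:
start: ε-closure({0}) = {0,2}
'a' @ 1: {3,4}
'a' @ 2: {1,2,5,6}
'a' @ 3: {3,4,7}  (accept∈set)
'c' @ 4: {}  — dead — no transitions
rest 'acbc' ignored (set empty)
final: {}; accept 7 not in set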